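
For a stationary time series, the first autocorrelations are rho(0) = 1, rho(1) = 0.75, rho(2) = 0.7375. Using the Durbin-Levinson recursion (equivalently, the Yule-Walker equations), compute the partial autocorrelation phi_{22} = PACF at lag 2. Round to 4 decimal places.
\phi_{22} = 0.4000

The PACF at lag k is phi_{kk}, the last component of the solution
to the Yule-Walker system G_k phi = r_k where
  (G_k)_{ij} = rho(|i - j|), (r_k)_i = rho(i), i,j = 1..k.
Equivalently, Durbin-Levinson gives phi_{kk} iteratively:
  phi_{11} = rho(1)
  phi_{kk} = [rho(k) - sum_{j=1..k-1} phi_{k-1,j} rho(k-j)]
            / [1 - sum_{j=1..k-1} phi_{k-1,j} rho(j)],
  phi_{k,j} = phi_{k-1,j} - phi_{kk} phi_{k-1,k-j},  j = 1..k-1.
Step k = 1:
  phi_11 = rho(1) = 0.75.
Step k = 2:
  phi_22 = [rho(2) - phi_11 rho(1)] / [1 - phi_11 rho(1)] = [0.7375 - (0.75)(0.75)] / [1 - (0.75)(0.75)]
         = 0.175 / 0.4375 = 0.4.
Therefore phi_{22} = 0.4000.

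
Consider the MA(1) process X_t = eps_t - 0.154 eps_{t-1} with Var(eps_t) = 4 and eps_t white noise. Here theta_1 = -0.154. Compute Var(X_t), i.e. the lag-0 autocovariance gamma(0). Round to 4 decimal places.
\gamma(0) = 4.0949

For an MA(q) process X_t = eps_t + sum_i theta_i eps_{t-i} with
Var(eps_t) = sigma^2, the variance is
  gamma(0) = sigma^2 * (1 + sum_i theta_i^2).
  sum_i theta_i^2 = (-0.154)^2 = 0.023716.
  gamma(0) = 4 * (1 + 0.023716) = 4 * 1.023716 = 4.094864, which rounds to 4.0949.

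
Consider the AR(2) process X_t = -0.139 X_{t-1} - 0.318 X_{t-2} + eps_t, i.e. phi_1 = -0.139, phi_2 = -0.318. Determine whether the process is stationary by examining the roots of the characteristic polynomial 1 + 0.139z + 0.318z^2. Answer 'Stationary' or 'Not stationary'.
\text{Stationary}

The AR(p) characteristic polynomial is P(z) = 1 + 0.139z + 0.318z^2.
Stationarity requires all roots to lie outside the unit circle, i.e. |z| > 1 for every root.
Set 1 + (0.139) z + (0.318) z^2 = 0, i.e. a z^2 + b z + c = 0 with a = 0.318, b = 0.139, c = 1.
Discriminant D = b^2 - 4ac = (0.139)^2 - 4*(0.318)*1 = 0.019321 - (1.272) = -1.252679.
D < 0, so the roots are the complex-conjugate pair z = (-b +/- i sqrt(-D)) / (2a) = -0.2186 +/- 1.7598i.
For a conjugate pair |z|^2 = z * conj(z) = (product of roots) = c/a = 1/(0.318) = 3.144654, so |z| = sqrt(3.144654) = 1.7733 for both roots.
Moduli of all roots: 1.7733, 1.7733.
All moduli strictly greater than 1? Yes.
Verdict: Stationary.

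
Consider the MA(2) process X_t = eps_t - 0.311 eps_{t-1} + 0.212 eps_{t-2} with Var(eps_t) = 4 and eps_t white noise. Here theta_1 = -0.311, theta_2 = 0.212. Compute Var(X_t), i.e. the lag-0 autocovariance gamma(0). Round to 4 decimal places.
\gamma(0) = 4.5667

For an MA(q) process X_t = eps_t + sum_i theta_i eps_{t-i} with
Var(eps_t) = sigma^2, the variance is
  gamma(0) = sigma^2 * (1 + sum_i theta_i^2).
  sum_i theta_i^2 = (-0.311)^2 + (0.212)^2 = 0.096721 + 0.044944 = 0.141665.
  gamma(0) = 4 * (1 + 0.141665) = 4 * 1.141665 = 4.56666, which rounds to 4.5667.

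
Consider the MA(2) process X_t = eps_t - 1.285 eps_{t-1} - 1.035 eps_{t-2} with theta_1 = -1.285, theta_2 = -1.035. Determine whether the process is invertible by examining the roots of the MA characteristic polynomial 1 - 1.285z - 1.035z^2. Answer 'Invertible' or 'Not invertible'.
\text{Not invertible}

The MA(q) characteristic polynomial is P(z) = 1 - 1.285z - 1.035z^2.
Invertibility requires all roots to lie outside the unit circle, i.e. |z| > 1 for every root.
Set 1 + (-1.285) z + (-1.035) z^2 = 0, i.e. a z^2 + b z + c = 0 with a = -1.035, b = -1.285, c = 1.
Discriminant D = b^2 - 4ac = (-1.285)^2 - 4*(-1.035)*1 = 1.651225 - (-4.14) = 5.791225.
D >= 0, so the roots are real: z = (-b +/- sqrt(D)) / (2a) = (1.285 +/- 2.406496) / (-2.07).
  z_1 = (1.285 + 2.406496) / (-2.07) = -1.7833,   |z_1| = 1.7833.
  z_2 = (1.285 - 2.406496) / (-2.07) = 0.5418,   |z_2| = 0.5418.
Moduli of all roots: 1.7833, 0.5418.
All moduli strictly greater than 1? No.
Verdict: Not invertible.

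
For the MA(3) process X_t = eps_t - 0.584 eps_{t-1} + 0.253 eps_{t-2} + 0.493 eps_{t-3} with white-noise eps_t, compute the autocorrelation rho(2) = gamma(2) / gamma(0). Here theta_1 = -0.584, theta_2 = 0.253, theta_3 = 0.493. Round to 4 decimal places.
\rho(2) = -0.0212

For an MA(q) process with theta_0 = 1, the autocovariance is
  gamma(k) = sigma^2 * sum_{i=0..q-k} theta_i * theta_{i+k},
and rho(k) = gamma(k) / gamma(0). Sigma^2 cancels.
  numerator   = (1)*(0.253) + (-0.584)*(0.493) = -0.034912.
  denominator = (1)^2 + (-0.584)^2 + (0.253)^2 + (0.493)^2 = 1.648114.
  rho(2) = -0.034912 / 1.648114 = -0.0212.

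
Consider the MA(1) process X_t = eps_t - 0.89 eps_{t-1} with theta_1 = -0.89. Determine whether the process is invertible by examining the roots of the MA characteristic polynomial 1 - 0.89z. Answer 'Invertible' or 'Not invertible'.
\text{Invertible}

The MA(q) characteristic polynomial is P(z) = 1 - 0.89z.
Invertibility requires all roots to lie outside the unit circle, i.e. |z| > 1 for every root.
This is linear in z: 1 + (-0.89) z = 0  =>  z = -1/(-0.89) = 1.123596,  |z| = 1.123596.
Moduli of all roots: 1.1236.
All moduli strictly greater than 1? Yes.
Verdict: Invertible.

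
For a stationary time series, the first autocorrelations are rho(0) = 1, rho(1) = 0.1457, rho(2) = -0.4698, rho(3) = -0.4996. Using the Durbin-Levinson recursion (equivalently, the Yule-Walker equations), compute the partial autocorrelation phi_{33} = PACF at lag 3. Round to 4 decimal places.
\phi_{33} = -0.4420

The PACF at lag k is phi_{kk}, the last component of the solution
to the Yule-Walker system G_k phi = r_k where
  (G_k)_{ij} = rho(|i - j|), (r_k)_i = rho(i), i,j = 1..k.
Equivalently, Durbin-Levinson gives phi_{kk} iteratively:
  phi_{11} = rho(1)
  phi_{kk} = [rho(k) - sum_{j=1..k-1} phi_{k-1,j} rho(k-j)]
            / [1 - sum_{j=1..k-1} phi_{k-1,j} rho(j)],
  phi_{k,j} = phi_{k-1,j} - phi_{kk} phi_{k-1,k-j},  j = 1..k-1.
Step k = 1:
  phi_11 = rho(1) = 0.1457.
Step k = 2:
  phi_22 = [rho(2) - phi_11 rho(1)] / [1 - phi_11 rho(1)] = [-0.4698 - (0.1457)(0.1457)] / [1 - (0.1457)(0.1457)]
         = -0.49102849 / 0.97877151 = -0.501678.
  Update: phi_21 = phi_11 - phi_22 phi_11 = 0.1457 - (-0.501678)(0.1457) = 0.218795.
Step k = 3:
  phi_33 = [rho(3) - phi_21 rho(2) - phi_22 rho(1)] / [1 - phi_21 rho(1) - phi_22 rho(2)]
    numerator   = -0.4996 - (0.218795)(-0.4698) - (-0.501678)(0.1457) = -0.32371579
    denominator = 1 - (0.218795)(0.1457) - (-0.501678)(-0.4698) = 0.73243314
  phi_33 = -0.32371579 / 0.73243314 = -0.442.
Therefore phi_{33} = -0.4420.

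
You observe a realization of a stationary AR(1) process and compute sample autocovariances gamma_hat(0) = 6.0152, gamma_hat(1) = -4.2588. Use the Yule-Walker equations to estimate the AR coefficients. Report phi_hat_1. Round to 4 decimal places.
\hat\phi_{1} = -0.7080

The Yule-Walker equations for an AR(p) process read, in matrix form,
  Gamma_p phi = r_p,   with   (Gamma_p)_{ij} = gamma(|i - j|),
                       (r_p)_i = gamma(i),   i,j = 1..p.
Substitute the sample gammas (Toeplitz matrix and right-hand side of size 1):
  Gamma_p = [[6.0152]]
  r_p     = [-4.2588]
With p = 1 this is the single equation gamma(0) phi_1 = gamma(1):
  phi_hat_1 = gamma(1) / gamma(0) = -4.2588 / 6.0152 = -0.7080.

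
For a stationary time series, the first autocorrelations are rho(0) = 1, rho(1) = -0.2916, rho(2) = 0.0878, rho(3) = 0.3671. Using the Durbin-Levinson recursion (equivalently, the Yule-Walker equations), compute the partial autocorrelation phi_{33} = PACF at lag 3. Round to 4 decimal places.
\phi_{33} = 0.4301

The PACF at lag k is phi_{kk}, the last component of the solution
to the Yule-Walker system G_k phi = r_k where
  (G_k)_{ij} = rho(|i - j|), (r_k)_i = rho(i), i,j = 1..k.
Equivalently, Durbin-Levinson gives phi_{kk} iteratively:
  phi_{11} = rho(1)
  phi_{kk} = [rho(k) - sum_{j=1..k-1} phi_{k-1,j} rho(k-j)]
            / [1 - sum_{j=1..k-1} phi_{k-1,j} rho(j)],
  phi_{k,j} = phi_{k-1,j} - phi_{kk} phi_{k-1,k-j},  j = 1..k-1.
Step k = 1:
  phi_11 = rho(1) = -0.2916.
Step k = 2:
  phi_22 = [rho(2) - phi_11 rho(1)] / [1 - phi_11 rho(1)] = [0.0878 - (-0.2916)(-0.2916)] / [1 - (-0.2916)(-0.2916)]
         = 0.00276944 / 0.91496944 = 0.003027.
  Update: phi_21 = phi_11 - phi_22 phi_11 = -0.2916 - (0.003027)(-0.2916) = -0.290717.
Step k = 3:
  phi_33 = [rho(3) - phi_21 rho(2) - phi_22 rho(1)] / [1 - phi_21 rho(1) - phi_22 rho(2)]
    numerator   = 0.3671 - (-0.290717)(0.0878) - (0.003027)(-0.2916) = 0.3935076
    denominator = 1 - (-0.290717)(-0.2916) - (0.003027)(0.0878) = 0.91496106
  phi_33 = 0.3935076 / 0.91496106 = 0.4301.
Therefore phi_{33} = 0.4301.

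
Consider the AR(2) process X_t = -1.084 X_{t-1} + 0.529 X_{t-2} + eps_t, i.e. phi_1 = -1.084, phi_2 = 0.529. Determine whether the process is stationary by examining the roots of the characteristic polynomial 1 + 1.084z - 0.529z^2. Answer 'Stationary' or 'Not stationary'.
\text{Not stationary}

The AR(p) characteristic polynomial is P(z) = 1 + 1.084z - 0.529z^2.
Stationarity requires all roots to lie outside the unit circle, i.e. |z| > 1 for every root.
Set 1 + (1.084) z + (-0.529) z^2 = 0, i.e. a z^2 + b z + c = 0 with a = -0.529, b = 1.084, c = 1.
Discriminant D = b^2 - 4ac = (1.084)^2 - 4*(-0.529)*1 = 1.175056 - (-2.116) = 3.291056.
D >= 0, so the roots are real: z = (-b +/- sqrt(D)) / (2a) = (-1.084 +/- 1.814127) / (-1.058).
  z_1 = (-1.084 + 1.814127) / (-1.058) = -0.6901,   |z_1| = 0.6901.
  z_2 = (-1.084 - 1.814127) / (-1.058) = 2.7393,   |z_2| = 2.7393.
Moduli of all roots: 0.6901, 2.7393.
All moduli strictly greater than 1? No.
Verdict: Not stationary.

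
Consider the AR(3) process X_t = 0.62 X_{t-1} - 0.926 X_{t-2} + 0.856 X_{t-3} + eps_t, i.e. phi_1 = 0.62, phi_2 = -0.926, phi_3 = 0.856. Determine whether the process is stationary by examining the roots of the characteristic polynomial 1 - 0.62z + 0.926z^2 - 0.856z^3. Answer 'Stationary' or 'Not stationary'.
\text{Not stationary}

The AR(p) characteristic polynomial is P(z) = 1 - 0.62z + 0.926z^2 - 0.856z^3.
Stationarity requires all roots to lie outside the unit circle, i.e. |z| > 1 for every root.
Degree 3: look for a simple real root z0 first, then factor out (1 - z/z0) and solve the remaining quadratic.
Testing z0 = 1.25: P(1.25) = 1 + (-0.62)(1.25) + (0.926)(1.25)^2 + (-0.856)(1.25)^3
  = 1 + (-0.775) + (1.446875) + (-1.671875) = 0.  So z_0 = 1.25 is a root, |z_0| = 1.25.
Divide out the factor (1 - 0.8 z) = (1 - z/z0) (since 1/z0 = 0.8):
  P(z) = (1 - 0.8 z)(1 + (0.18) z + (1.07) z^2)
  [check: z-coef 0.18 - (0.8) = -0.62; z^2-coef 1.07 - (0.8)(0.18) = 0.926; z^3-coef -(0.8)(1.07) = -0.856.]
Remaining roots from the quadratic factor 1 + (0.18) z + (1.07) z^2:
  Set 1 + (0.18) z + (1.07) z^2 = 0, i.e. a z^2 + b z + c = 0 with a = 1.07, b = 0.18, c = 1.
  Discriminant D = b^2 - 4ac = (0.18)^2 - 4*(1.07)*1 = 0.0324 - (4.28) = -4.2476.
  D < 0, so the roots are the complex-conjugate pair z = (-b +/- i sqrt(-D)) / (2a) = -0.0841 +/- 0.9631i.
  For a conjugate pair |z|^2 = z * conj(z) = (product of roots) = c/a = 1/(1.07) = 0.934579, so |z| = sqrt(0.934579) = 0.9667 for both roots.
Moduli of all roots: 1.2500, 0.9667, 0.9667.
All moduli strictly greater than 1? No.
Verdict: Not stationary.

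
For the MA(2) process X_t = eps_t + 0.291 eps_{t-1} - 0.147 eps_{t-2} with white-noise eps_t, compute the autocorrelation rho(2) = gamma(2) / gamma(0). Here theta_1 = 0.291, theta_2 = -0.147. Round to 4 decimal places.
\rho(2) = -0.1329

For an MA(q) process with theta_0 = 1, the autocovariance is
  gamma(k) = sigma^2 * sum_{i=0..q-k} theta_i * theta_{i+k},
and rho(k) = gamma(k) / gamma(0). Sigma^2 cancels.
  numerator   = (1)*(-0.147) = -0.147.
  denominator = (1)^2 + (0.291)^2 + (-0.147)^2 = 1.10629.
  rho(2) = -0.147 / 1.10629 = -0.1329.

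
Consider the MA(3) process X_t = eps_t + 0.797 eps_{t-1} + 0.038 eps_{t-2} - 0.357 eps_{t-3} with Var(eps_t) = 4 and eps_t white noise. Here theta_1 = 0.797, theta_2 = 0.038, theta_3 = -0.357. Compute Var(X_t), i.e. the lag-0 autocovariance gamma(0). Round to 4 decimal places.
\gamma(0) = 7.0564

For an MA(q) process X_t = eps_t + sum_i theta_i eps_{t-i} with
Var(eps_t) = sigma^2, the variance is
  gamma(0) = sigma^2 * (1 + sum_i theta_i^2).
  sum_i theta_i^2 = (0.797)^2 + (0.038)^2 + (-0.357)^2 = 0.635209 + 0.001444 + 0.127449 = 0.764102.
  gamma(0) = 4 * (1 + 0.764102) = 4 * 1.764102 = 7.056408, which rounds to 7.0564.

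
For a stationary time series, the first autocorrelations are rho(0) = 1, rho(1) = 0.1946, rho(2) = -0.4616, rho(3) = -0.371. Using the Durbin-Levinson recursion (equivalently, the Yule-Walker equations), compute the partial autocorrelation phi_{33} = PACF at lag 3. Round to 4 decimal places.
\phi_{33} = -0.1900

The PACF at lag k is phi_{kk}, the last component of the solution
to the Yule-Walker system G_k phi = r_k where
  (G_k)_{ij} = rho(|i - j|), (r_k)_i = rho(i), i,j = 1..k.
Equivalently, Durbin-Levinson gives phi_{kk} iteratively:
  phi_{11} = rho(1)
  phi_{kk} = [rho(k) - sum_{j=1..k-1} phi_{k-1,j} rho(k-j)]
            / [1 - sum_{j=1..k-1} phi_{k-1,j} rho(j)],
  phi_{k,j} = phi_{k-1,j} - phi_{kk} phi_{k-1,k-j},  j = 1..k-1.
Step k = 1:
  phi_11 = rho(1) = 0.1946.
Step k = 2:
  phi_22 = [rho(2) - phi_11 rho(1)] / [1 - phi_11 rho(1)] = [-0.4616 - (0.1946)(0.1946)] / [1 - (0.1946)(0.1946)]
         = -0.49946916 / 0.96213084 = -0.519128.
  Update: phi_21 = phi_11 - phi_22 phi_11 = 0.1946 - (-0.519128)(0.1946) = 0.295622.
Step k = 3:
  phi_33 = [rho(3) - phi_21 rho(2) - phi_22 rho(1)] / [1 - phi_21 rho(1) - phi_22 rho(2)]
    numerator   = -0.371 - (0.295622)(-0.4616) - (-0.519128)(0.1946) = -0.1335184
    denominator = 1 - (0.295622)(0.1946) - (-0.519128)(-0.4616) = 0.70284236
  phi_33 = -0.1335184 / 0.70284236 = -0.19.
Therefore phi_{33} = -0.1900.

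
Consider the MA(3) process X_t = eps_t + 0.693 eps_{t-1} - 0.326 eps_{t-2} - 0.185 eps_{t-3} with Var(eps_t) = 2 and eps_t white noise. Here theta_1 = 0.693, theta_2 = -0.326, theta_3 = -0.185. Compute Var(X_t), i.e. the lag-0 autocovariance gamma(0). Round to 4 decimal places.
\gamma(0) = 3.2415

For an MA(q) process X_t = eps_t + sum_i theta_i eps_{t-i} with
Var(eps_t) = sigma^2, the variance is
  gamma(0) = sigma^2 * (1 + sum_i theta_i^2).
  sum_i theta_i^2 = (0.693)^2 + (-0.326)^2 + (-0.185)^2 = 0.480249 + 0.106276 + 0.034225 = 0.62075.
  gamma(0) = 2 * (1 + 0.62075) = 2 * 1.62075 = 3.2415.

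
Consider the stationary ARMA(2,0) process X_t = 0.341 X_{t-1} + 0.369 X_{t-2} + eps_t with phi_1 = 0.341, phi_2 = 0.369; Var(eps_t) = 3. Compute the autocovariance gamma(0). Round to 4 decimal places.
\gamma(0) = 4.9055

Multiply the model equation by X_{t-k} and take expectations. With theta_0 = psi_0 = 1 and psi_j the MA(infinity) weights, this gives
  gamma(k) - sum_i phi_i gamma(k-i) = c_k,
  c_k = sigma^2 * sum_{j=k..q} theta_j psi_{j-k}   (c_k = 0 for k > q),
using gamma(-m) = gamma(m).
Pure AR (q = 0): c_0 = sigma^2 = 3, c_k = 0 for k >= 1.
Equations for k = 0, 1, 2 (AR order 2, c_2 = 0):
  (E0) gamma(0) = phi_1 gamma(1) + phi_2 gamma(2) + c_0
  (E1) gamma(1) = phi_1 gamma(0) + phi_2 gamma(1) + c_1
  (E2) gamma(2) = phi_1 gamma(1) + phi_2 gamma(0)
From (E1): gamma(1) = A gamma(0) + B with
  A = phi_1 / (1 - phi_2) = 0.341 / 0.631 = 0.540412,   B = c_1 / (1 - phi_2) = 0 / 0.631 = 0.
Insert (E2) into (E0): gamma(0) (1 - phi_2^2) = phi_1 (1 + phi_2) gamma(1) + c_0.
  phi_1 (1 + phi_2) = (0.341)(1.369) = 0.466829,   1 - phi_2^2 = 0.863839.
Replace gamma(1) by A gamma(0) + B and collect gamma(0):
  gamma(0) [0.863839 - (0.466829)(0.540412)] = c_0 = 3
  gamma(0) * 0.611559 = 3
  gamma(0) = 3 / 0.611559 = 4.905496.
Therefore gamma(0) = 4.9055 (to 4 decimal places).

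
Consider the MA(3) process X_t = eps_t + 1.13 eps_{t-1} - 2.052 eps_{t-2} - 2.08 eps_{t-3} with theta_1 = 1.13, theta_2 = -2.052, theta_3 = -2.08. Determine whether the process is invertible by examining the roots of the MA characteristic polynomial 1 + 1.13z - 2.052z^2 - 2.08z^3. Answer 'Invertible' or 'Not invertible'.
\text{Not invertible}

The MA(q) characteristic polynomial is P(z) = 1 + 1.13z - 2.052z^2 - 2.08z^3.
Invertibility requires all roots to lie outside the unit circle, i.e. |z| > 1 for every root.
Degree 3: look for a simple real root z0 first, then factor out (1 - z/z0) and solve the remaining quadratic.
Testing z0 = -0.625: P(-0.625) = 1 + (1.13)(-0.625) + (-2.052)(-0.625)^2 + (-2.08)(-0.625)^3
  = 1 + (-0.70625) + (-0.801563) + (0.507812) = 0.  So z_0 = -0.625 is a root, |z_0| = 0.625.
Divide out the factor (1 + 1.6 z) = (1 - z/z0) (since 1/z0 = -1.6):
  P(z) = (1 + 1.6 z)(1 + (-0.47) z + (-1.3) z^2)
  [check: z-coef -0.47 - (-1.6) = 1.13; z^2-coef -1.3 - (-1.6)(-0.47) = -2.052; z^3-coef -(-1.6)(-1.3) = -2.08.]
Remaining roots from the quadratic factor 1 + (-0.47) z + (-1.3) z^2:
  Set 1 + (-0.47) z + (-1.3) z^2 = 0, i.e. a z^2 + b z + c = 0 with a = -1.3, b = -0.47, c = 1.
  Discriminant D = b^2 - 4ac = (-0.47)^2 - 4*(-1.3)*1 = 0.2209 - (-5.2) = 5.4209.
  D >= 0, so the roots are real: z = (-b +/- sqrt(D)) / (2a) = (0.47 +/- 2.328283) / (-2.6).
    z_1 = (0.47 + 2.328283) / (-2.6) = -1.0763,   |z_1| = 1.0763.
    z_2 = (0.47 - 2.328283) / (-2.6) = 0.7147,   |z_2| = 0.7147.
Moduli of all roots: 0.6250, 1.0763, 0.7147.
All moduli strictly greater than 1? No.
Verdict: Not invertible.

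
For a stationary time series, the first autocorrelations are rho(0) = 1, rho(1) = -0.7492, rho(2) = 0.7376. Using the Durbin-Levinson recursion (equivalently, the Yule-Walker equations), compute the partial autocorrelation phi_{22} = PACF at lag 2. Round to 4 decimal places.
\phi_{22} = 0.4019

The PACF at lag k is phi_{kk}, the last component of the solution
to the Yule-Walker system G_k phi = r_k where
  (G_k)_{ij} = rho(|i - j|), (r_k)_i = rho(i), i,j = 1..k.
Equivalently, Durbin-Levinson gives phi_{kk} iteratively:
  phi_{11} = rho(1)
  phi_{kk} = [rho(k) - sum_{j=1..k-1} phi_{k-1,j} rho(k-j)]
            / [1 - sum_{j=1..k-1} phi_{k-1,j} rho(j)],
  phi_{k,j} = phi_{k-1,j} - phi_{kk} phi_{k-1,k-j},  j = 1..k-1.
Step k = 1:
  phi_11 = rho(1) = -0.7492.
Step k = 2:
  phi_22 = [rho(2) - phi_11 rho(1)] / [1 - phi_11 rho(1)] = [0.7376 - (-0.7492)(-0.7492)] / [1 - (-0.7492)(-0.7492)]
         = 0.17629936 / 0.43869936 = 0.4019.
Therefore phi_{22} = 0.4019.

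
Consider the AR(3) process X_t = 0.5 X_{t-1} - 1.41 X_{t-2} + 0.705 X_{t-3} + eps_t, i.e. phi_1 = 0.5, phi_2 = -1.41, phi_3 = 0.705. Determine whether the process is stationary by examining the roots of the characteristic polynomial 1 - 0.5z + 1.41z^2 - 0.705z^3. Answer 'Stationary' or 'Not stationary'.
\text{Not stationary}

The AR(p) characteristic polynomial is P(z) = 1 - 0.5z + 1.41z^2 - 0.705z^3.
Stationarity requires all roots to lie outside the unit circle, i.e. |z| > 1 for every root.
Degree 3: look for a simple real root z0 first, then factor out (1 - z/z0) and solve the remaining quadratic.
Testing z0 = 2: P(2) = 1 + (-0.5)(2) + (1.41)(2)^2 + (-0.705)(2)^3
  = 1 + (-1) + (5.64) + (-5.64) = 0.  So z_0 = 2 is a root, |z_0| = 2.
Divide out the factor (1 - 0.5 z) = (1 - z/z0) (since 1/z0 = 0.5):
  P(z) = (1 - 0.5 z)(1 + (0) z + (1.41) z^2)
  [check: z-coef 0 - (0.5) = -0.5; z^2-coef 1.41 - (0.5)(0) = 1.41; z^3-coef -(0.5)(1.41) = -0.705.]
Remaining roots from the quadratic factor 1 + (0) z + (1.41) z^2:
  Set 1 + (0) z + (1.41) z^2 = 0, i.e. a z^2 + b z + c = 0 with a = 1.41, b = 0, c = 1.
  Discriminant D = b^2 - 4ac = (0)^2 - 4*(1.41)*1 = 0 - (5.64) = -5.64.
  D < 0, so the roots are the complex-conjugate pair z = (-b +/- i sqrt(-D)) / (2a) = 0 +/- 0.8422i.
  For a conjugate pair |z|^2 = z * conj(z) = (product of roots) = c/a = 1/(1.41) = 0.70922, so |z| = sqrt(0.70922) = 0.8422 for both roots.
Moduli of all roots: 2.0000, 0.8422, 0.8422.
All moduli strictly greater than 1? No.
Verdict: Not stationary.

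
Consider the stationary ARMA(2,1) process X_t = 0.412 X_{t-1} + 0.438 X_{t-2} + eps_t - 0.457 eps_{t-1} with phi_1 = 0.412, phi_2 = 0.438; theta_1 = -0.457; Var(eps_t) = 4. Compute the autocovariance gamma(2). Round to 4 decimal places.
\gamma(2) = 2.9264

Multiply the model equation by X_{t-k} and take expectations. With theta_0 = psi_0 = 1 and psi_j the MA(infinity) weights, this gives
  gamma(k) - sum_i phi_i gamma(k-i) = c_k,
  c_k = sigma^2 * sum_{j=k..q} theta_j psi_{j-k}   (c_k = 0 for k > q),
using gamma(-m) = gamma(m).
psi-weights needed (psi_j = theta_j + sum_i phi_i psi_{j-i}):
  psi_1 = theta_1 + phi_1 = -0.457 + (0.412) = -0.045
Right-hand sides:
  c_0 = sigma^2 (1 + theta_1 psi_1) = 4 * (1 + (-0.457)(-0.045)) = 4 * 1.020565 = 4.08226
  c_1 = sigma^2 theta_1 = 4 * (-0.457) = -1.828
  c_2 = 0
Equations for k = 0, 1, 2 (AR order 2, c_2 = 0):
  (E0) gamma(0) = phi_1 gamma(1) + phi_2 gamma(2) + c_0
  (E1) gamma(1) = phi_1 gamma(0) + phi_2 gamma(1) + c_1
  (E2) gamma(2) = phi_1 gamma(1) + phi_2 gamma(0)
From (E1): gamma(1) = A gamma(0) + B with
  A = phi_1 / (1 - phi_2) = 0.412 / 0.562 = 0.733096,   B = c_1 / (1 - phi_2) = -1.828 / 0.562 = -3.252669.
Insert (E2) into (E0): gamma(0) (1 - phi_2^2) = phi_1 (1 + phi_2) gamma(1) + c_0.
  phi_1 (1 + phi_2) = (0.412)(1.438) = 0.592456,   1 - phi_2^2 = 0.808156.
Replace gamma(1) by A gamma(0) + B and collect gamma(0):
  gamma(0) [0.808156 - (0.592456)(0.733096)] = (0.592456)(-3.252669) + 4.08226
  gamma(0) * 0.373829 = 2.155197
  gamma(0) = 2.155197 / 0.373829 = 5.765197.
  gamma(1) = A gamma(0) + B = (0.733096)(5.765197) + (-3.252669) = 0.973774.
  gamma(2) = phi_1 gamma(1) + phi_2 gamma(0) = (0.412)(0.973774) + (0.438)(5.765197) = 2.926351.
Therefore gamma(2) = 2.9264 (to 4 decimal places).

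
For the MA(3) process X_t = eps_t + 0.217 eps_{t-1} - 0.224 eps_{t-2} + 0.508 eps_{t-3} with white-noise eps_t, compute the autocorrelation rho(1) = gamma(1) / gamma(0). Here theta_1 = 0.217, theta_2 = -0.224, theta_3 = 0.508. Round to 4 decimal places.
\rho(1) = 0.0403

For an MA(q) process with theta_0 = 1, the autocovariance is
  gamma(k) = sigma^2 * sum_{i=0..q-k} theta_i * theta_{i+k},
and rho(k) = gamma(k) / gamma(0). Sigma^2 cancels.
  numerator   = (1)*(0.217) + (0.217)*(-0.224) + (-0.224)*(0.508) = 0.0546.
  denominator = (1)^2 + (0.217)^2 + (-0.224)^2 + (0.508)^2 = 1.355329.
  rho(1) = 0.0546 / 1.355329 = 0.0403.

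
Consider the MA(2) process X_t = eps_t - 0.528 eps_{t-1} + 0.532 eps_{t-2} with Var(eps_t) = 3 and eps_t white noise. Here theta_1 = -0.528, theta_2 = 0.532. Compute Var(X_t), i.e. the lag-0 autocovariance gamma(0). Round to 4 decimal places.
\gamma(0) = 4.6854

For an MA(q) process X_t = eps_t + sum_i theta_i eps_{t-i} with
Var(eps_t) = sigma^2, the variance is
  gamma(0) = sigma^2 * (1 + sum_i theta_i^2).
  sum_i theta_i^2 = (-0.528)^2 + (0.532)^2 = 0.278784 + 0.283024 = 0.561808.
  gamma(0) = 3 * (1 + 0.561808) = 3 * 1.561808 = 4.685424, which rounds to 4.6854.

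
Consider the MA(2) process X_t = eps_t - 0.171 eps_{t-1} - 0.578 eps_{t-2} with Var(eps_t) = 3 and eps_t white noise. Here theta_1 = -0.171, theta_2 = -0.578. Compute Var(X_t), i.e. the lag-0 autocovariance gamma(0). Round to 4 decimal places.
\gamma(0) = 4.0900

For an MA(q) process X_t = eps_t + sum_i theta_i eps_{t-i} with
Var(eps_t) = sigma^2, the variance is
  gamma(0) = sigma^2 * (1 + sum_i theta_i^2).
  sum_i theta_i^2 = (-0.171)^2 + (-0.578)^2 = 0.029241 + 0.334084 = 0.363325.
  gamma(0) = 3 * (1 + 0.363325) = 3 * 1.363325 = 4.089975, which rounds to 4.0900.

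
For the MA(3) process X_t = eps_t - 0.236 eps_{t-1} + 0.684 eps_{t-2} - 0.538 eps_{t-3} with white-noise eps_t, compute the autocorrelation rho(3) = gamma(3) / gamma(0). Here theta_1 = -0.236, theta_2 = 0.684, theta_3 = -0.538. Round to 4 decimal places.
\rho(3) = -0.2967

For an MA(q) process with theta_0 = 1, the autocovariance is
  gamma(k) = sigma^2 * sum_{i=0..q-k} theta_i * theta_{i+k},
and rho(k) = gamma(k) / gamma(0). Sigma^2 cancels.
  numerator   = (1)*(-0.538) = -0.538.
  denominator = (1)^2 + (-0.236)^2 + (0.684)^2 + (-0.538)^2 = 1.812996.
  rho(3) = -0.538 / 1.812996 = -0.2967.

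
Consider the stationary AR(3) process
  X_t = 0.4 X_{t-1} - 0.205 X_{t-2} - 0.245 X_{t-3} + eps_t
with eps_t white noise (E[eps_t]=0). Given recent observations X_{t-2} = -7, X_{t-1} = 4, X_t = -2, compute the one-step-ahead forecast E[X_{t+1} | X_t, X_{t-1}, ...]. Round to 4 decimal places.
E[X_{t+1} \mid \mathcal F_t] = 0.0950

For an AR(p) model X_t = c + sum_i phi_i X_{t-i} + eps_t, the
one-step-ahead conditional mean is
  E[X_{t+1} | X_t, ...] = c + sum_i phi_i X_{t+1-i}.
Substitute known values:
  E[X_{t+1} | ...] = (0.4) * (-2) + (-0.205) * (4) + (-0.245) * (-7)
                   = 0.0950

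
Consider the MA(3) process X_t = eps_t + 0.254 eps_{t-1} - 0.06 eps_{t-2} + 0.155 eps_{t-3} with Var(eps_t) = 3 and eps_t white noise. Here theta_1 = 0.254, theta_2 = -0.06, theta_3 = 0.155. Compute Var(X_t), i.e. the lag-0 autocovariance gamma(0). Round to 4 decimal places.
\gamma(0) = 3.2764

For an MA(q) process X_t = eps_t + sum_i theta_i eps_{t-i} with
Var(eps_t) = sigma^2, the variance is
  gamma(0) = sigma^2 * (1 + sum_i theta_i^2).
  sum_i theta_i^2 = (0.254)^2 + (-0.06)^2 + (0.155)^2 = 0.064516 + 0.0036 + 0.024025 = 0.092141.
  gamma(0) = 3 * (1 + 0.092141) = 3 * 1.092141 = 3.276423, which rounds to 3.2764.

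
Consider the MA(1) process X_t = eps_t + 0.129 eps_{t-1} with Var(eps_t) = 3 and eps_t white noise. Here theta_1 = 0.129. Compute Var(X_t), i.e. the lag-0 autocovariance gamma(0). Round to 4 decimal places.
\gamma(0) = 3.0499

For an MA(q) process X_t = eps_t + sum_i theta_i eps_{t-i} with
Var(eps_t) = sigma^2, the variance is
  gamma(0) = sigma^2 * (1 + sum_i theta_i^2).
  sum_i theta_i^2 = (0.129)^2 = 0.016641.
  gamma(0) = 3 * (1 + 0.016641) = 3 * 1.016641 = 3.049923, which rounds to 3.0499.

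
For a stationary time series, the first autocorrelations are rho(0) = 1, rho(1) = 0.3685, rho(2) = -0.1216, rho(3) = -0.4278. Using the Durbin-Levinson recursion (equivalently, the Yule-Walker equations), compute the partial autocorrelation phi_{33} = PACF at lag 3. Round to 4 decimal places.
\phi_{33} = -0.3300

The PACF at lag k is phi_{kk}, the last component of the solution
to the Yule-Walker system G_k phi = r_k where
  (G_k)_{ij} = rho(|i - j|), (r_k)_i = rho(i), i,j = 1..k.
Equivalently, Durbin-Levinson gives phi_{kk} iteratively:
  phi_{11} = rho(1)
  phi_{kk} = [rho(k) - sum_{j=1..k-1} phi_{k-1,j} rho(k-j)]
            / [1 - sum_{j=1..k-1} phi_{k-1,j} rho(j)],
  phi_{k,j} = phi_{k-1,j} - phi_{kk} phi_{k-1,k-j},  j = 1..k-1.
Step k = 1:
  phi_11 = rho(1) = 0.3685.
Step k = 2:
  phi_22 = [rho(2) - phi_11 rho(1)] / [1 - phi_11 rho(1)] = [-0.1216 - (0.3685)(0.3685)] / [1 - (0.3685)(0.3685)]
         = -0.25739225 / 0.86420775 = -0.297836.
  Update: phi_21 = phi_11 - phi_22 phi_11 = 0.3685 - (-0.297836)(0.3685) = 0.478253.
Step k = 3:
  phi_33 = [rho(3) - phi_21 rho(2) - phi_22 rho(1)] / [1 - phi_21 rho(1) - phi_22 rho(2)]
    numerator   = -0.4278 - (0.478253)(-0.1216) - (-0.297836)(0.3685) = -0.25989189
    denominator = 1 - (0.478253)(0.3685) - (-0.297836)(-0.1216) = 0.78754705
  phi_33 = -0.25989189 / 0.78754705 = -0.33.
Therefore phi_{33} = -0.3300.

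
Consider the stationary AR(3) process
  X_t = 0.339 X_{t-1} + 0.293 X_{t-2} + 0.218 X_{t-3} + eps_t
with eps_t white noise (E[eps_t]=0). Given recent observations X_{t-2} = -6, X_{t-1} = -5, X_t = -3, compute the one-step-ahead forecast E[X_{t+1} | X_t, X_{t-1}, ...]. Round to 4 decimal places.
E[X_{t+1} \mid \mathcal F_t] = -3.7900

For an AR(p) model X_t = c + sum_i phi_i X_{t-i} + eps_t, the
one-step-ahead conditional mean is
  E[X_{t+1} | X_t, ...] = c + sum_i phi_i X_{t+1-i}.
Substitute known values:
  E[X_{t+1} | ...] = (0.339) * (-3) + (0.293) * (-5) + (0.218) * (-6)
                   = -3.7900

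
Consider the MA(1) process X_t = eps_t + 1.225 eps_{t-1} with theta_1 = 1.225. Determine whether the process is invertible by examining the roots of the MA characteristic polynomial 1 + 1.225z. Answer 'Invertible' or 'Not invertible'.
\text{Not invertible}

The MA(q) characteristic polynomial is P(z) = 1 + 1.225z.
Invertibility requires all roots to lie outside the unit circle, i.e. |z| > 1 for every root.
This is linear in z: 1 + (1.225) z = 0  =>  z = -1/(1.225) = -0.816327,  |z| = 0.816327.
Moduli of all roots: 0.8163.
All moduli strictly greater than 1? No.
Verdict: Not invertible.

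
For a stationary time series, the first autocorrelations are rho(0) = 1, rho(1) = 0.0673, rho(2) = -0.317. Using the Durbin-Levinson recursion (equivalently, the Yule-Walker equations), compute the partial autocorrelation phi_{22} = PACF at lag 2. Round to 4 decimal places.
\phi_{22} = -0.3230

The PACF at lag k is phi_{kk}, the last component of the solution
to the Yule-Walker system G_k phi = r_k where
  (G_k)_{ij} = rho(|i - j|), (r_k)_i = rho(i), i,j = 1..k.
Equivalently, Durbin-Levinson gives phi_{kk} iteratively:
  phi_{11} = rho(1)
  phi_{kk} = [rho(k) - sum_{j=1..k-1} phi_{k-1,j} rho(k-j)]
            / [1 - sum_{j=1..k-1} phi_{k-1,j} rho(j)],
  phi_{k,j} = phi_{k-1,j} - phi_{kk} phi_{k-1,k-j},  j = 1..k-1.
Step k = 1:
  phi_11 = rho(1) = 0.0673.
Step k = 2:
  phi_22 = [rho(2) - phi_11 rho(1)] / [1 - phi_11 rho(1)] = [-0.317 - (0.0673)(0.0673)] / [1 - (0.0673)(0.0673)]
         = -0.32152929 / 0.99547071 = -0.323.
Therefore phi_{22} = -0.3230.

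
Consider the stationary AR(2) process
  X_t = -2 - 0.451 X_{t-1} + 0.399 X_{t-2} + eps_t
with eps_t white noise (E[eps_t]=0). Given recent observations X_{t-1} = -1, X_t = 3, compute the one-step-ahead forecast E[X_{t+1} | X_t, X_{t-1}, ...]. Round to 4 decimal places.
E[X_{t+1} \mid \mathcal F_t] = -3.7520

For an AR(p) model X_t = c + sum_i phi_i X_{t-i} + eps_t, the
one-step-ahead conditional mean is
  E[X_{t+1} | X_t, ...] = c + sum_i phi_i X_{t+1-i}.
Substitute known values:
  E[X_{t+1} | ...] = -2 + (-0.451) * (3) + (0.399) * (-1)
                   = -3.7520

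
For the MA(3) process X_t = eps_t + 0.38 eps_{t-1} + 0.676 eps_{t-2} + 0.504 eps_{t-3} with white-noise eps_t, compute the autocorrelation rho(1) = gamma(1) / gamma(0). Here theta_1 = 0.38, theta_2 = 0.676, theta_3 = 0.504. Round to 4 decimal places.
\rho(1) = 0.5269

For an MA(q) process with theta_0 = 1, the autocovariance is
  gamma(k) = sigma^2 * sum_{i=0..q-k} theta_i * theta_{i+k},
and rho(k) = gamma(k) / gamma(0). Sigma^2 cancels.
  numerator   = (1)*(0.38) + (0.38)*(0.676) + (0.676)*(0.504) = 0.977584.
  denominator = (1)^2 + (0.38)^2 + (0.676)^2 + (0.504)^2 = 1.855392.
  rho(1) = 0.977584 / 1.855392 = 0.5269.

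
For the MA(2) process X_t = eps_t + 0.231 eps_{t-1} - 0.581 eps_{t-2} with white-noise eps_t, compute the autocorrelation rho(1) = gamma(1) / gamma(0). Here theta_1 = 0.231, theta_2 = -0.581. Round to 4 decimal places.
\rho(1) = 0.0696

For an MA(q) process with theta_0 = 1, the autocovariance is
  gamma(k) = sigma^2 * sum_{i=0..q-k} theta_i * theta_{i+k},
and rho(k) = gamma(k) / gamma(0). Sigma^2 cancels.
  numerator   = (1)*(0.231) + (0.231)*(-0.581) = 0.096789.
  denominator = (1)^2 + (0.231)^2 + (-0.581)^2 = 1.390922.
  rho(1) = 0.096789 / 1.390922 = 0.0696.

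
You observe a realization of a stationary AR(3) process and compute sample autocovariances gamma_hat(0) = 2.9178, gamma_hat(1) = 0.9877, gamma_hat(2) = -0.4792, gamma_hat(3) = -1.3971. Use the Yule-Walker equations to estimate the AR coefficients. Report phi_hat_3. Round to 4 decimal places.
\hat\phi_{3} = -0.3750

The Yule-Walker equations for an AR(p) process read, in matrix form,
  Gamma_p phi = r_p,   with   (Gamma_p)_{ij} = gamma(|i - j|),
                       (r_p)_i = gamma(i),   i,j = 1..p.
Substitute the sample gammas (Toeplitz matrix and right-hand side of size 3):
  Gamma_p = [[2.9178, 0.9877, -0.4792], [0.9877, 2.9178, 0.9877], [-0.4792, 0.9877, 2.9178]]
  r_p     = [0.9877, -0.4792, -1.3971]
Written out (R1..R3):
  (R1) 2.9178 phi_1 + 0.9877 phi_2 - 0.4792 phi_3 = 0.9877
  (R2) 0.9877 phi_1 + 2.9178 phi_2 + 0.9877 phi_3 = -0.4792
  (R3) -0.4792 phi_1 + 0.9877 phi_2 + 2.9178 phi_3 = -1.3971
Gaussian elimination:
  R2 <- R2 - (0.9877/2.9178) R1 = R2 - (0.338508) R1:  2.583455 phi_2 + 1.149913 phi_3 = -0.813545
  R3 <- R3 - (-0.4792/2.9178) R1 = R3 - (-0.164233) R1:  1.149913 phi_2 + 2.839099 phi_3 = -1.234887
  R3 <- R3 - (1.149913/2.583455) R2 = R3 - (0.445107) R2:  2.327265 phi_3 = -0.872772
Back-substitution:
  phi_hat_3 = -0.872772 / 2.327265 = -0.375021
  phi_hat_2 = (-0.813545 - (1.149913)(-0.375021)) / 2.583455 = -0.147982
  phi_hat_1 = (0.9877 - (0.9877)(-0.147982) - (-0.4792)(-0.375021)) / 2.9178 = 0.327011
So phi_hat = [0.3270, -0.1480, -0.3750].
Therefore phi_hat_3 = -0.3750.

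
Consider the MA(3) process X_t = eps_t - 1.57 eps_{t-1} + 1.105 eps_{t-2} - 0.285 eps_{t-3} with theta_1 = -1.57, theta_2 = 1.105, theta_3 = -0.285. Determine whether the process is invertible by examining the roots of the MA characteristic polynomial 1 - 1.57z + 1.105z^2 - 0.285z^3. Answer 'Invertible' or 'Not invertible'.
\text{Invertible}

The MA(q) characteristic polynomial is P(z) = 1 - 1.57z + 1.105z^2 - 0.285z^3.
Invertibility requires all roots to lie outside the unit circle, i.e. |z| > 1 for every root.
Degree 3: look for a simple real root z0 first, then factor out (1 - z/z0) and solve the remaining quadratic.
Testing z0 = 2: P(2) = 1 + (-1.57)(2) + (1.105)(2)^2 + (-0.285)(2)^3
  = 1 + (-3.14) + (4.42) + (-2.28) = 0.  So z_0 = 2 is a root, |z_0| = 2.
Divide out the factor (1 - 0.5 z) = (1 - z/z0) (since 1/z0 = 0.5):
  P(z) = (1 - 0.5 z)(1 + (-1.07) z + (0.57) z^2)
  [check: z-coef -1.07 - (0.5) = -1.57; z^2-coef 0.57 - (0.5)(-1.07) = 1.105; z^3-coef -(0.5)(0.57) = -0.285.]
Remaining roots from the quadratic factor 1 + (-1.07) z + (0.57) z^2:
  Set 1 + (-1.07) z + (0.57) z^2 = 0, i.e. a z^2 + b z + c = 0 with a = 0.57, b = -1.07, c = 1.
  Discriminant D = b^2 - 4ac = (-1.07)^2 - 4*(0.57)*1 = 1.1449 - (2.28) = -1.1351.
  D < 0, so the roots are the complex-conjugate pair z = (-b +/- i sqrt(-D)) / (2a) = 0.9386 +/- 0.9346i.
  For a conjugate pair |z|^2 = z * conj(z) = (product of roots) = c/a = 1/(0.57) = 1.754386, so |z| = sqrt(1.754386) = 1.3245 for both roots.
Moduli of all roots: 2.0000, 1.3245, 1.3245.
All moduli strictly greater than 1? Yes.
Verdict: Invertible.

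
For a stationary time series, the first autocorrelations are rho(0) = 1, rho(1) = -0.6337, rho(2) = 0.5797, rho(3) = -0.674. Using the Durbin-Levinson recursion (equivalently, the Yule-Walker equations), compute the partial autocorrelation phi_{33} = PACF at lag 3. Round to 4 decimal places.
\phi_{33} = -0.4169

The PACF at lag k is phi_{kk}, the last component of the solution
to the Yule-Walker system G_k phi = r_k where
  (G_k)_{ij} = rho(|i - j|), (r_k)_i = rho(i), i,j = 1..k.
Equivalently, Durbin-Levinson gives phi_{kk} iteratively:
  phi_{11} = rho(1)
  phi_{kk} = [rho(k) - sum_{j=1..k-1} phi_{k-1,j} rho(k-j)]
            / [1 - sum_{j=1..k-1} phi_{k-1,j} rho(j)],
  phi_{k,j} = phi_{k-1,j} - phi_{kk} phi_{k-1,k-j},  j = 1..k-1.
Step k = 1:
  phi_11 = rho(1) = -0.6337.
Step k = 2:
  phi_22 = [rho(2) - phi_11 rho(1)] / [1 - phi_11 rho(1)] = [0.5797 - (-0.6337)(-0.6337)] / [1 - (-0.6337)(-0.6337)]
         = 0.17812431 / 0.59842431 = 0.297656.
  Update: phi_21 = phi_11 - phi_22 phi_11 = -0.6337 - (0.297656)(-0.6337) = -0.445076.
Step k = 3:
  phi_33 = [rho(3) - phi_21 rho(2) - phi_22 rho(1)] / [1 - phi_21 rho(1) - phi_22 rho(2)]
    numerator   = -0.674 - (-0.445076)(0.5797) - (0.297656)(-0.6337) = -0.22736531
    denominator = 1 - (-0.445076)(-0.6337) - (0.297656)(0.5797) = 0.54540462
  phi_33 = -0.22736531 / 0.54540462 = -0.4169.
Therefore phi_{33} = -0.4169.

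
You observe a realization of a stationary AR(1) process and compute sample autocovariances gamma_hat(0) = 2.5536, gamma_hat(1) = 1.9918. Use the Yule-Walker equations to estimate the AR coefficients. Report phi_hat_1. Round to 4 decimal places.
\hat\phi_{1} = 0.7800

The Yule-Walker equations for an AR(p) process read, in matrix form,
  Gamma_p phi = r_p,   with   (Gamma_p)_{ij} = gamma(|i - j|),
                       (r_p)_i = gamma(i),   i,j = 1..p.
Substitute the sample gammas (Toeplitz matrix and right-hand side of size 1):
  Gamma_p = [[2.5536]]
  r_p     = [1.9918]
With p = 1 this is the single equation gamma(0) phi_1 = gamma(1):
  phi_hat_1 = gamma(1) / gamma(0) = 1.9918 / 2.5536 = 0.7800.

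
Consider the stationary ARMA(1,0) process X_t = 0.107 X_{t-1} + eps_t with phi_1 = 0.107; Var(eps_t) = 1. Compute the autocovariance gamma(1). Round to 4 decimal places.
\gamma(1) = 0.1082

Multiply the model equation by X_{t-k} and take expectations. With theta_0 = psi_0 = 1 and psi_j the MA(infinity) weights, this gives
  gamma(k) - sum_i phi_i gamma(k-i) = c_k,
  c_k = sigma^2 * sum_{j=k..q} theta_j psi_{j-k}   (c_k = 0 for k > q),
using gamma(-m) = gamma(m).
Pure AR (q = 0): c_0 = sigma^2 = 1, c_k = 0 for k >= 1.
Equations for k = 0 and k = 1 (AR order 1):
  gamma(0) = phi_1 gamma(1) + c_0
  gamma(1) = phi_1 gamma(0) + c_1
Substituting the second into the first: gamma(0) (1 - phi_1^2) = c_0 + phi_1 c_1, so
  gamma(0) = c_0 / (1 - phi_1^2) = 1 / (1 - (0.107)^2) = 1 / 0.988551 = 1.011582.
  gamma(1) = phi_1 gamma(0) = (0.107)(1.011582) = 0.108239.
Therefore gamma(1) = 0.1082 (to 4 decimal places).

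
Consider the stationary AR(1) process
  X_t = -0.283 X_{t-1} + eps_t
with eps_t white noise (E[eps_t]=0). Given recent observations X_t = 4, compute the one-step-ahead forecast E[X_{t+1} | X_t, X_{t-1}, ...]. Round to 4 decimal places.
E[X_{t+1} \mid \mathcal F_t] = -1.1320

For an AR(p) model X_t = c + sum_i phi_i X_{t-i} + eps_t, the
one-step-ahead conditional mean is
  E[X_{t+1} | X_t, ...] = c + sum_i phi_i X_{t+1-i}.
Substitute known values:
  E[X_{t+1} | ...] = (-0.283) * (4)
                   = -1.1320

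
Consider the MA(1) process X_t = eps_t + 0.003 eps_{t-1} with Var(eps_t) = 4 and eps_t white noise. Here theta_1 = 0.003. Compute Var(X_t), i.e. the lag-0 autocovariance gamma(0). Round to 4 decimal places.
\gamma(0) = 4.0000

For an MA(q) process X_t = eps_t + sum_i theta_i eps_{t-i} with
Var(eps_t) = sigma^2, the variance is
  gamma(0) = sigma^2 * (1 + sum_i theta_i^2).
  sum_i theta_i^2 = (0.003)^2 = 0.000009.
  gamma(0) = 4 * (1 + 0.000009) = 4 * 1.000009 = 4.000036, which rounds to 4.0000.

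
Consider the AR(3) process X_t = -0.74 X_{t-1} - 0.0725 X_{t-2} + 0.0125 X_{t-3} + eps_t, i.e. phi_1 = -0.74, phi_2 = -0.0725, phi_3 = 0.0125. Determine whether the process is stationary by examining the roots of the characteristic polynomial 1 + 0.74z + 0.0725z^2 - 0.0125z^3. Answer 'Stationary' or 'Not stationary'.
\text{Stationary}

The AR(p) characteristic polynomial is P(z) = 1 + 0.74z + 0.0725z^2 - 0.0125z^3.
Stationarity requires all roots to lie outside the unit circle, i.e. |z| > 1 for every root.
Degree 3: look for a simple real root z0 first, then factor out (1 - z/z0) and solve the remaining quadratic.
Testing z0 = -4: P(-4) = 1 + (0.74)(-4) + (0.0725)(-4)^2 + (-0.0125)(-4)^3
  = 1 + (-2.96) + (1.16) + (0.8) = 0.  So z_0 = -4 is a root, |z_0| = 4.
Divide out the factor (1 + 0.25 z) = (1 - z/z0) (since 1/z0 = -0.25):
  P(z) = (1 + 0.25 z)(1 + (0.49) z + (-0.05) z^2)
  [check: z-coef 0.49 - (-0.25) = 0.74; z^2-coef -0.05 - (-0.25)(0.49) = 0.0725; z^3-coef -(-0.25)(-0.05) = -0.0125.]
Remaining roots from the quadratic factor 1 + (0.49) z + (-0.05) z^2:
  Set 1 + (0.49) z + (-0.05) z^2 = 0, i.e. a z^2 + b z + c = 0 with a = -0.05, b = 0.49, c = 1.
  Discriminant D = b^2 - 4ac = (0.49)^2 - 4*(-0.05)*1 = 0.2401 - (-0.2) = 0.4401.
  D >= 0, so the roots are real: z = (-b +/- sqrt(D)) / (2a) = (-0.49 +/- 0.6634) / (-0.1).
    z_1 = (-0.49 + 0.6634) / (-0.1) = -1.734,   |z_1| = 1.734.
    z_2 = (-0.49 - 0.6634) / (-0.1) = 11.534,   |z_2| = 11.534.
Moduli of all roots: 4.0000, 1.7340, 11.5340.
All moduli strictly greater than 1? Yes.
Verdict: Stationary.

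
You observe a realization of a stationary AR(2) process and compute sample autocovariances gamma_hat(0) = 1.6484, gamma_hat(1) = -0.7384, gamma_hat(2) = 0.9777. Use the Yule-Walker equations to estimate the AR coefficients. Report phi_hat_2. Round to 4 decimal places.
\hat\phi_{2} = 0.4910

The Yule-Walker equations for an AR(p) process read, in matrix form,
  Gamma_p phi = r_p,   with   (Gamma_p)_{ij} = gamma(|i - j|),
                       (r_p)_i = gamma(i),   i,j = 1..p.
Substitute the sample gammas (Toeplitz matrix and right-hand side of size 2):
  Gamma_p = [[1.6484, -0.7384], [-0.7384, 1.6484]]
  r_p     = [-0.7384, 0.9777]
Written out:
  1.6484 phi_1 - 0.7384 phi_2 = -0.7384
  -0.7384 phi_1 + 1.6484 phi_2 = 0.9777
Solve by Cramer's rule:
  det = gamma(0)^2 - gamma(1)^2 = (1.6484)^2 - (-0.7384)^2 = 2.71722256 - 0.54523456 = 2.171988
  phi_hat_1 = [gamma(1) gamma(0) - gamma(1) gamma(2)] / det = [(-0.7384)(1.6484) - (-0.7384)(0.9777)] / 2.171988 = -0.49524488 / 2.171988 = -0.228
  phi_hat_2 = [gamma(0) gamma(2) - gamma(1)^2] / det = [(1.6484)(0.9777) - (-0.7384)^2] / 2.171988 = 1.06640612 / 2.171988 = 0.491
So phi_hat = [-0.2280, 0.4910].
Therefore phi_hat_2 = 0.4910.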